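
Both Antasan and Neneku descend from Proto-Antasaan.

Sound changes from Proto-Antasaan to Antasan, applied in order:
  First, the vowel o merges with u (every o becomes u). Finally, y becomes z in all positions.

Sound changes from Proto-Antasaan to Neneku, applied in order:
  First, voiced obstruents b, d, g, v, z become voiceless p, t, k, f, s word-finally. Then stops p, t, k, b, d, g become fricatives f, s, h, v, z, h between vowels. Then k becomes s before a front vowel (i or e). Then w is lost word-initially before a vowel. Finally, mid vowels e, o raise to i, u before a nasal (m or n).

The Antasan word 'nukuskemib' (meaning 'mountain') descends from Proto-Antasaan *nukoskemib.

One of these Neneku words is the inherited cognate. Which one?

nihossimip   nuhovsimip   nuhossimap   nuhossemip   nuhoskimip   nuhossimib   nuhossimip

nuhossimip

Neneku: start from *nukoskemib.
  rule 1 (final devoicing): nukoskemib → nukoskemip
  rule 2 (intervocalic lenition): nukoskemip → nuhoskemip
  rule 3 (palatalisation): nuhoskemip → nuhossemip
  rule 4: no change — nuhossemip
  rule 5 (pre-nasal raising): nuhossemip → nuhossimip
  ⇒ Neneku nuhossimip
Among the options, 'nuhossimip' alone shows every Neneku change applied in order.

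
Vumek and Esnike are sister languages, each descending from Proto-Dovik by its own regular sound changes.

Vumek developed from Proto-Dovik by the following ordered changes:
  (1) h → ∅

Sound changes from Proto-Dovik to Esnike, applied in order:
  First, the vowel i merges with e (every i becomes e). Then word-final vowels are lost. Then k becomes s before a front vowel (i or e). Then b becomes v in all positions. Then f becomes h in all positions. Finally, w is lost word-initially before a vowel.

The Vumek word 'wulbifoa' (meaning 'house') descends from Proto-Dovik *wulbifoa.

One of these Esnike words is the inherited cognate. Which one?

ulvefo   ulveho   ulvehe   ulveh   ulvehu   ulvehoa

Esnike: *wulbifoa
  wulbifoa → wulbefoa   [vowel merger]
  wulbefoa → wulbefo   [apocope]
  wulbefo (rule 3 does not apply)
  wulbefo → wulvefo   [unconditioned shift]
  wulvefo → wulveho   [unconditioned shift]
  wulveho → ulveho   [glide loss]
  giving Esnike ulveho.
The other candidates each miss or misapply at least one Esnike change.

ulveho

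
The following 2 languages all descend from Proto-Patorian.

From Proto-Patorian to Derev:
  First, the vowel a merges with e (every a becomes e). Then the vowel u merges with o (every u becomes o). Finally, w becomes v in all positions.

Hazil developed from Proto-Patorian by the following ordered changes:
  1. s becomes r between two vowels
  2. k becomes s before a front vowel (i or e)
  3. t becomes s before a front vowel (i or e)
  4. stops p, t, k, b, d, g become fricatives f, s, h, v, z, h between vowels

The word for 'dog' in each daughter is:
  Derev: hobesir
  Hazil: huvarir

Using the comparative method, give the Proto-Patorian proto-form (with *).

Position 3: Derev has b, Hazil has v. Derev preserves b here (none of its changes turn any other segment into b), so the proto-segment is *b.
Position 2: Derev has o, Hazil has u. Hazil preserves u here (none of its changes turn any other segment into u), so the proto-segment is *u.
Continuing position by position gives *hubasir; check it forward:
Derev: start from *hubasir.
  rule 1 (vowel merger): hubasir → hubesir
  rule 2 (vowel merger): hubesir → hobesir
  rule 3: no change — hobesir
  ⇒ Derev hobesir
Hazil: *hubasir > hubarir > huvarir  (by rhotacism, intervocalic lenition)
Only *hubasir yields all of Derev hobesir, Hazil huvarir.

*hubasir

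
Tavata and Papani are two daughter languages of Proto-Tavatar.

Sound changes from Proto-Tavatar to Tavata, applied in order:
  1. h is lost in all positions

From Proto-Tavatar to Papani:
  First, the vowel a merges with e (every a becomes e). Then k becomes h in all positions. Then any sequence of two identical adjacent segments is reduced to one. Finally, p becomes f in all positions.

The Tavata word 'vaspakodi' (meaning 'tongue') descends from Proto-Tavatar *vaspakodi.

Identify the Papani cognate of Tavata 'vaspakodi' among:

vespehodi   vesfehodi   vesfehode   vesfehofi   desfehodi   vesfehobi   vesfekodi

Papani: start from *vaspakodi.
  rule 1 (vowel merger): vaspakodi → vespekodi
  rule 2 (unconditioned shift): vespekodi → vespehodi
  rule 3: no change — vespehodi
  rule 4 (unconditioned shift): vespehodi → vesfehodi
  ⇒ Papani vesfehodi

vesfehodi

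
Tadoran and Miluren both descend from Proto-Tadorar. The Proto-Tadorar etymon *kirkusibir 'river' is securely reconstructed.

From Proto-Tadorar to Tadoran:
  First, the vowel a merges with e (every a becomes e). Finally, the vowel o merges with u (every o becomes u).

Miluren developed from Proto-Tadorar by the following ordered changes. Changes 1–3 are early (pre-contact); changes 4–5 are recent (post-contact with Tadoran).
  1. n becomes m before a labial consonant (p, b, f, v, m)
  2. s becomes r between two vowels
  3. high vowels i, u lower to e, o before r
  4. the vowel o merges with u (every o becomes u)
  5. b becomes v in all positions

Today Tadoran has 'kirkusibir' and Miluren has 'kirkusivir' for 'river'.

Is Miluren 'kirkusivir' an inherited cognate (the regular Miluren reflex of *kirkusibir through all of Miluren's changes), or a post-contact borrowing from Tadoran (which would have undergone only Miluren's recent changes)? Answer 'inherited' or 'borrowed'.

borrowed

If inherited, *kirkusibir would pass through all of Miluren's changes:
Miluren: *kirkusibir > kirkuribir > kerkoriber > kerkuriber > kerkuriver  (by rhotacism, pre-rhotic lowering, vowel merger, unconditioned shift)
If borrowed from Tadoran 'kirkusibir' after the early changes, it would undergo only the recent ones:
  rule 4 (vowel merger): no change (kirkusibir)
  rule 5 (unconditioned shift): kirkusibir → kirkusivir
  ⇒ as a loan: kirkusivir
Miluren 'kirkusivir' matches the loan outcome 'kirkusivir', not the inherited 'kerkuriver' — it skipped the early Miluren changes, so it was borrowed from Tadoran.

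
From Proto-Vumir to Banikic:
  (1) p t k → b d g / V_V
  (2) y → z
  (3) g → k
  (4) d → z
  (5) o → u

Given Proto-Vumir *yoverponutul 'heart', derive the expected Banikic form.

Banikic: start from *yoverponutul.
  rule 1 (intervocalic voicing): yoverponutul → yoverponudul
  rule 2 (unconditioned shift): yoverponudul → zoverponudul
  rule 3: no change — zoverponudul
  rule 4 (unconditioned shift): zoverponudul → zoverponuzul
  rule 5 (vowel merger): zoverponuzul → zuverpunuzul
  ⇒ Banikic zuverpunuzul

zuverpunuzul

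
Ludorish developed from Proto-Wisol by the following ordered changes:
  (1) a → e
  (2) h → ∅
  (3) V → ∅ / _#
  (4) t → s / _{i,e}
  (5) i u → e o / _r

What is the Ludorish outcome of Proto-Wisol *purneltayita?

pornelseyit

Ludorish: start from *purneltayita.
  rule 1 (vowel merger): purneltayita → purnelteyite
  rule 2: no change — purnelteyite
  rule 3 (apocope): purnelteyite → purnelteyit
  rule 4 (palatalisation): purnelteyit → purnelseyit
  rule 5 (pre-rhotic lowering): purnelseyit → pornelseyit
  ⇒ Ludorish pornelseyit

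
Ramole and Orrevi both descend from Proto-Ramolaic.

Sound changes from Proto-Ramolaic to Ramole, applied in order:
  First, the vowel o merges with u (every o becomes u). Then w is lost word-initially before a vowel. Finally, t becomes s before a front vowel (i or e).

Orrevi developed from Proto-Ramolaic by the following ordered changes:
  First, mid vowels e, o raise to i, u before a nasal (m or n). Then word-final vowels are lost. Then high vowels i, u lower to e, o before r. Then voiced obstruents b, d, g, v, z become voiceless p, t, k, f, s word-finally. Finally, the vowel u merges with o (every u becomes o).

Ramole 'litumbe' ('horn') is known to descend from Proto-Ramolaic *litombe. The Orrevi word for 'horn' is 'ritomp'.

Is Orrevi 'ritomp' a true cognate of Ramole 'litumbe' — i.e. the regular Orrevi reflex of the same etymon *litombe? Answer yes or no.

Derive the expected Orrevi reflex of *litombe:
Orrevi: *litombe
  litombe → litumbe   [pre-nasal raising]
  litumbe → litumb   [apocope]
  litumb (rule 3 does not apply)
  litumb → litump   [final devoicing]
  litump → litomp   [vowel merger]
  giving Orrevi litomp.
The regular Orrevi reflex would be 'litomp', but the attested form is 'ritomp'. The correspondence is irregular, so they are not cognates (the Orrevi form has a different source).

no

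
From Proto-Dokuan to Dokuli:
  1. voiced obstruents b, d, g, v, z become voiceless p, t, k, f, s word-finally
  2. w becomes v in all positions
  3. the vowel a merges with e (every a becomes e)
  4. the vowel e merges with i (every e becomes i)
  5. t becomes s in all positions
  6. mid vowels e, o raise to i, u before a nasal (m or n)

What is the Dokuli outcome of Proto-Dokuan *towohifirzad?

sovohifirzis

Dokuli: *towohifirzad > towohifirzat > tovohifirzat > tovohifirzet > tovohifirzit > sovohifirzis  (by final devoicing, unconditioned shift, vowel merger, vowel merger, unconditioned shift)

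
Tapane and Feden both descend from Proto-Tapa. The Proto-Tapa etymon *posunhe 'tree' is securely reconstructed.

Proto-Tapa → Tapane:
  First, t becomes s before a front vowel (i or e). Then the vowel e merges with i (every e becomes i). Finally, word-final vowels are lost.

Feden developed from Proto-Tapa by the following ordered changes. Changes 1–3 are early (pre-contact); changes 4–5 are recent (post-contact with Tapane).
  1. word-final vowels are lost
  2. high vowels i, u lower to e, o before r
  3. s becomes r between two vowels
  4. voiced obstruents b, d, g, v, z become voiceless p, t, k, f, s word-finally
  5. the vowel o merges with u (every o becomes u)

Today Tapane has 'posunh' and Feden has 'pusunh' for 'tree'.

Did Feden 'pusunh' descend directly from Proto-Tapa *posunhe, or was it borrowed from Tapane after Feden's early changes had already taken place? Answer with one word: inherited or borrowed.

If inherited, *posunhe would pass through all of Feden's changes:
Feden: *posunhe > posunh > porunh > purunh  (by apocope, rhotacism, vowel merger)
If borrowed from Tapane 'posunh' after the early changes, it would undergo only the recent ones:
  rule 4 (final devoicing): no change (posunh)
  rule 5 (vowel merger): posunh → pusunh
  ⇒ as a loan: pusunh
Feden 'pusunh' matches the loan outcome 'pusunh', not the inherited 'purunh' — it skipped the early Feden changes, so it was borrowed from Tapane.

borrowed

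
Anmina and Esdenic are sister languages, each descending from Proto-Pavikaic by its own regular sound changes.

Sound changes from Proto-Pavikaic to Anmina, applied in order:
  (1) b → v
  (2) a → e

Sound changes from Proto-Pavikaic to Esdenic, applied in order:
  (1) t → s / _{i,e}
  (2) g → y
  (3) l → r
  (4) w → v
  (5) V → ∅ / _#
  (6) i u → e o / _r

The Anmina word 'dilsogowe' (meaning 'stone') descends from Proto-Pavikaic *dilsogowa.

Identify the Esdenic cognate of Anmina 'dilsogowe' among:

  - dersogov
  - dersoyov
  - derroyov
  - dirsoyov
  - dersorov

dersoyov

Esdenic: start from *dilsogowa.
  rule 1: no change — dilsogowa
  rule 2 (unconditioned shift): dilsogowa → dilsoyowa
  rule 3 (unconditioned shift): dilsoyowa → dirsoyowa
  rule 4 (unconditioned shift): dirsoyowa → dirsoyova
  rule 5 (apocope): dirsoyova → dirsoyov
  rule 6 (pre-rhotic lowering): dirsoyov → dersoyov
  ⇒ Esdenic dersoyov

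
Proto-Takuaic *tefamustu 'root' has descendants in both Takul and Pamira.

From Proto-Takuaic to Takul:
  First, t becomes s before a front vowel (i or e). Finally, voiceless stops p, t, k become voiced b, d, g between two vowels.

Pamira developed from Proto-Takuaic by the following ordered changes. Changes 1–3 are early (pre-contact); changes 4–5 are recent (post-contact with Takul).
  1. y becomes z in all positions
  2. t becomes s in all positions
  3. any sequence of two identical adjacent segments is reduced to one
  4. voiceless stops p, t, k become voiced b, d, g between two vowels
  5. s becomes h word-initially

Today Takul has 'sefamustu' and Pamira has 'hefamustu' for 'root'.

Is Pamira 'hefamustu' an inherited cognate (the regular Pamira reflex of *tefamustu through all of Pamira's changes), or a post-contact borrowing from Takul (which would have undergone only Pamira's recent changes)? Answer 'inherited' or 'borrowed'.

borrowed

If inherited, *tefamustu would pass through all of Pamira's changes:
Pamira: *tefamustu > sefamussu > sefamusu > hefamusu  (by unconditioned shift, degemination, debuccalisation)
If borrowed from Takul 'sefamustu' after the early changes, it would undergo only the recent ones:
  rule 4 (intervocalic voicing): no change (sefamustu)
  rule 5 (debuccalisation): sefamustu → hefamustu
  ⇒ as a loan: hefamustu
Pamira 'hefamustu' matches the loan outcome 'hefamustu', not the inherited 'hefamusu' — it skipped the early Pamira changes, so it was borrowed from Takul.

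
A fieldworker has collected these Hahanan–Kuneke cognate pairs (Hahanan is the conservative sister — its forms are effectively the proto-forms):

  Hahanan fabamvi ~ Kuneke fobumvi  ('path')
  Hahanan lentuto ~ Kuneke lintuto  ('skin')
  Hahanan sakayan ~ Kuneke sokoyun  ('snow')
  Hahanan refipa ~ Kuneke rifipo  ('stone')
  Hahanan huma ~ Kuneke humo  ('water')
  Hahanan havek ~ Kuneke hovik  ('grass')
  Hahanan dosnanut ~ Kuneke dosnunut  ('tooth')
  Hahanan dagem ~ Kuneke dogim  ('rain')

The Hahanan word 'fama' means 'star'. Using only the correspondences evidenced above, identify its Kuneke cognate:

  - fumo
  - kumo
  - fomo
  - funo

fumo

fabamvi ~ fobumvi — Hahanan a corresponds to Kuneke u after a consonant, before a nasal.
refipa ~ rifipo, huma ~ humo — Hahanan a corresponds to Kuneke o word-finally.
Applying these to Hahanan 'fama':
  fama → fuma   (a→u after a consonant, before a nasal)
  fuma → fumo   (a→o word-finally)
So the Kuneke cognate is 'fumo'.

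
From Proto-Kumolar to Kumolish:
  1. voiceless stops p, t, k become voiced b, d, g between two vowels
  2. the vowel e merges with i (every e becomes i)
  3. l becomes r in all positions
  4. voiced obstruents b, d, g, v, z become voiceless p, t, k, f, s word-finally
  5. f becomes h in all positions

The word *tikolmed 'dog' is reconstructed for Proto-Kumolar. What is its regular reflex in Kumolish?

tigormit

Kumolish: *tikolmed
  tikolmed → tigolmed   [intervocalic voicing]
  tigolmed → tigolmid   [vowel merger]
  tigolmid → tigormid   [unconditioned shift]
  tigormid → tigormit   [final devoicing]
  tigormit (rule 5 does not apply)
  giving Kumolish tigormit.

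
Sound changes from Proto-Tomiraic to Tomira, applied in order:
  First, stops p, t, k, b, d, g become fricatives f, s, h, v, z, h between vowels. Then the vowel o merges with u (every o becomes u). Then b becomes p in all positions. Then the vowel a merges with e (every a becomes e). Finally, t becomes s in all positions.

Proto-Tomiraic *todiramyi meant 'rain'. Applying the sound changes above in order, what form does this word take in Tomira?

suziremyi

Tomira: *todiramyi > toziramyi > tuziramyi > tuziremyi > suziremyi  (by intervocalic lenition, vowel merger, vowel merger, unconditioned shift)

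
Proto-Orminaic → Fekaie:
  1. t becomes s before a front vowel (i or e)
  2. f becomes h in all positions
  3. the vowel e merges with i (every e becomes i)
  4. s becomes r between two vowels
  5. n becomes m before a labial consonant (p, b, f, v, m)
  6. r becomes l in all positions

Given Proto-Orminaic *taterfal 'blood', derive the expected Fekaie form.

Fekaie: *taterfal
  taterfal → taserfal   [palatalisation]
  taserfal → taserhal   [unconditioned shift]
  taserhal → tasirhal   [vowel merger]
  tasirhal → tarirhal   [rhotacism]
  tarirhal (rule 5 does not apply)
  tarirhal → talilhal   [unconditioned shift]
  giving Fekaie talilhal.

talilhal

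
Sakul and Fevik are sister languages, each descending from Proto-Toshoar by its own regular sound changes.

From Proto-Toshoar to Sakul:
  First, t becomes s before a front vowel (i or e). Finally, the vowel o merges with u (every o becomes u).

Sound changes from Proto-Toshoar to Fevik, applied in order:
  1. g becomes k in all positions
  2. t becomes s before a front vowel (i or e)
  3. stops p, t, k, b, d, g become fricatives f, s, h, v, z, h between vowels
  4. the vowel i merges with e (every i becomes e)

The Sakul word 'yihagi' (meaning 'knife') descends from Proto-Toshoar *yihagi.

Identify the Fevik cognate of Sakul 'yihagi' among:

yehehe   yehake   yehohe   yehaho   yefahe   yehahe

Fevik: start from *yihagi.
  rule 1 (unconditioned shift): yihagi → yihaki
  rule 2: no change — yihaki
  rule 3 (intervocalic lenition): yihaki → yihahi
  rule 4 (vowel merger): yihahi → yehahe
  ⇒ Fevik yehahe
The other candidates each miss or misapply at least one Fevik change.

yehahe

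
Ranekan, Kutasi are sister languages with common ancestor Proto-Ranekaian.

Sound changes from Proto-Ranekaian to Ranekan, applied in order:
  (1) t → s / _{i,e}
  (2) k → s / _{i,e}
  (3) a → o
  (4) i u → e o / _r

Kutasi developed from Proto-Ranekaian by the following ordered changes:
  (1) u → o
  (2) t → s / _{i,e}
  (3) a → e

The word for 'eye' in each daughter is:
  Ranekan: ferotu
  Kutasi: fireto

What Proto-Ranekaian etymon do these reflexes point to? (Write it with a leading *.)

Position 2: Ranekan has e, Kutasi has i. Kutasi preserves i here (none of its changes turn any other segment into i), so the proto-segment is *i.
Position 4: Ranekan has o, Kutasi has e. Taking the neighbouring segments as reconstructed: Ranekan o could go back to *a or *o; Kutasi e could go back to *a or *e — the one source consistent with every daughter is *a.
Position 6: Ranekan has u, Kutasi has o. Ranekan preserves u here (none of its changes turn any other segment into u), so the proto-segment is *u.
The remaining positions agree across the daughters. Check the candidate against every language:
Ranekan: *firatu > firotu > ferotu  (by vowel merger, pre-rhotic lowering)
Kutasi: start from *firatu.
  rule 1 (vowel merger): firatu → firato
  rule 2: no change — firato
  rule 3 (vowel merger): firato → fireto
  ⇒ Kutasi fireto
*firatu is the unique common source.

*firatu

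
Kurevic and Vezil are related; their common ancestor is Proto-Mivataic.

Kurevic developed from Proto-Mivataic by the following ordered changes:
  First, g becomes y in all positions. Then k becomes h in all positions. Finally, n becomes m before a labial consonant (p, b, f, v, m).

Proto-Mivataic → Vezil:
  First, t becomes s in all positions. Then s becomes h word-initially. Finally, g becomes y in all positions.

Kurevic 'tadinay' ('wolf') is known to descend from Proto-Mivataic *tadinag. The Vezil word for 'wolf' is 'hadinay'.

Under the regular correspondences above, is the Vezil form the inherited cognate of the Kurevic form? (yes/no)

yes

Derive the expected Vezil reflex of *tadinag:
Vezil: start from *tadinag.
  rule 1 (unconditioned shift): tadinag → sadinag
  rule 2 (debuccalisation): sadinag → hadinag
  rule 3 (unconditioned shift): hadinag → hadinay
  ⇒ Vezil hadinay
Vezil 'hadinay' matches the regular reflex exactly, so the pair is cognate.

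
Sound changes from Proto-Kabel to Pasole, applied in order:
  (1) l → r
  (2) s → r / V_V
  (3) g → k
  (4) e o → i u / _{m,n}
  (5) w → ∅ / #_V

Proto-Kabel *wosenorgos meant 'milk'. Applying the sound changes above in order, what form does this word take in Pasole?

orinorkos

Pasole: *wosenorgos > worenorgos > worenorkos > worinorkos > orinorkos  (by rhotacism, unconditioned shift, pre-nasal raising, glide loss)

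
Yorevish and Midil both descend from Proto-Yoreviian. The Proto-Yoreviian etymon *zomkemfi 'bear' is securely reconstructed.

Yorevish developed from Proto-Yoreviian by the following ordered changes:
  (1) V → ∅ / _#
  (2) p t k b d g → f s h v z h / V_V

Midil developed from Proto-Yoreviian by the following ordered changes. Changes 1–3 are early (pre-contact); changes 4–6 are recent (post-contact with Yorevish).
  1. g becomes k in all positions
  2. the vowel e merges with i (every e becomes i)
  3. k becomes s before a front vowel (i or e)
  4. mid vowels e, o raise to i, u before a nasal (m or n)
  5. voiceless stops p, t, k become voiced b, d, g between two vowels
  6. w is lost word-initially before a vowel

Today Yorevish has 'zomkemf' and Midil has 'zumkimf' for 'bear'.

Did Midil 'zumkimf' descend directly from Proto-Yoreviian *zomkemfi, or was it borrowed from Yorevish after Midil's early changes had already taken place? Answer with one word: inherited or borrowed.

borrowed

If inherited, *zomkemfi would pass through all of Midil's changes:
Midil: start from *zomkemfi.
  rule 1: no change — zomkemfi
  rule 2 (vowel merger): zomkemfi → zomkimfi
  rule 3 (palatalisation): zomkimfi → zomsimfi
  rule 4 (pre-nasal raising): zomsimfi → zumsimfi
  rule 5: no change — zumsimfi
  rule 6: no change — zumsimfi
  ⇒ Midil zumsimfi
If borrowed from Yorevish 'zomkemf' after the early changes, it would undergo only the recent ones:
  rule 4 (pre-nasal raising): zomkemf → zumkimf
  rule 5 (intervocalic voicing): no change (zumkimf)
  rule 6 (glide loss): no change (zumkimf)
  ⇒ as a loan: zumkimf
Midil 'zumkimf' matches the loan outcome 'zumkimf', not the inherited 'zumsimfi' — it skipped the early Midil changes, so it was borrowed from Yorevish.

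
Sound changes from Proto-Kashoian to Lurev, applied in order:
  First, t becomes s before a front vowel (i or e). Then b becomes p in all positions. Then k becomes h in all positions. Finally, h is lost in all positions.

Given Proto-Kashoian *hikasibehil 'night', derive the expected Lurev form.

iasipeil

Lurev: start from *hikasibehil.
  rule 1: no change — hikasibehil
  rule 2 (unconditioned shift): hikasibehil → hikasipehil
  rule 3 (unconditioned shift): hikasipehil → hihasipehil
  rule 4 (h-loss): hihasipehil → iasipeil
  ⇒ Lurev iasipeil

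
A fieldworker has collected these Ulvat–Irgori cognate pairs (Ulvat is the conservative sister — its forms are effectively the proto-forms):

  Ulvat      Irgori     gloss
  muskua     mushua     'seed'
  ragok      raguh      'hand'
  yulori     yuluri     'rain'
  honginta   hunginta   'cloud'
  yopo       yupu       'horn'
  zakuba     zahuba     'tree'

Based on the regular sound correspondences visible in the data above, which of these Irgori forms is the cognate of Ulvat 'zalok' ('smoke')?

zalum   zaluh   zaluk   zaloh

ragok ~ raguh — Ulvat o corresponds to Irgori u after a consonant, before a consonant other than r, m, n, p, b, f, v.
ragok ~ raguh — Ulvat k corresponds to Irgori h word-finally.
Applying these to Ulvat 'zalok':
  zalok → zaluk   (o→u after a consonant, before a consonant other than r, m, n, p, b, f, v)
  zaluk → zaluh   (k→h word-finally)
So the Irgori cognate is 'zaluh'.

zaluh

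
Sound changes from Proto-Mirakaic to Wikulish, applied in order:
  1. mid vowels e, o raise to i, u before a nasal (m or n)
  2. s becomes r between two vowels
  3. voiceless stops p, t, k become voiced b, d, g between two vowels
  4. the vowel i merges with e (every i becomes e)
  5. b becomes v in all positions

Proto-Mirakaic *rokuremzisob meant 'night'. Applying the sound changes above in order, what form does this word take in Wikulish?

Wikulish: start from *rokuremzisob.
  rule 1 (pre-nasal raising): rokuremzisob → rokurimzisob
  rule 2 (rhotacism): rokurimzisob → rokurimzirob
  rule 3 (intervocalic voicing): rokurimzirob → rogurimzirob
  rule 4 (vowel merger): rogurimzirob → roguremzerob
  rule 5 (unconditioned shift): roguremzerob → roguremzerov
  ⇒ Wikulish roguremzerov

roguremzerov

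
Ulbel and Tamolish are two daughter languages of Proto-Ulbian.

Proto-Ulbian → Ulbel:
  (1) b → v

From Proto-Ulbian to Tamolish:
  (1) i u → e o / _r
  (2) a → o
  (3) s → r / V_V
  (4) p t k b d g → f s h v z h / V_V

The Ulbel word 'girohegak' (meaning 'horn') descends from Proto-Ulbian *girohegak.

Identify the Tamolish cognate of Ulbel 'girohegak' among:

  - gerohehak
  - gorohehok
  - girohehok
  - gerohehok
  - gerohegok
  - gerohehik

gerohehok

Tamolish: *girohegak > gerohegak > gerohegok > gerohehok  (by pre-rhotic lowering, vowel merger, intervocalic lenition)
The other candidates each miss or misapply at least one Tamolish change.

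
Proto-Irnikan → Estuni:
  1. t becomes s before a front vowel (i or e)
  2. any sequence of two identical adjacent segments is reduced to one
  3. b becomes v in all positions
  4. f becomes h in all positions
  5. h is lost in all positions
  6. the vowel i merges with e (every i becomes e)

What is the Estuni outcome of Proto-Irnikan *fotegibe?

osegeve

Estuni: *fotegibe
  fotegibe → fosegibe   [palatalisation]
  fosegibe (rule 2 does not apply)
  fosegibe → fosegive   [unconditioned shift]
  fosegive → hosegive   [unconditioned shift]
  hosegive → osegive   [h-loss]
  osegive → osegeve   [vowel merger]
  giving Estuni osegeve.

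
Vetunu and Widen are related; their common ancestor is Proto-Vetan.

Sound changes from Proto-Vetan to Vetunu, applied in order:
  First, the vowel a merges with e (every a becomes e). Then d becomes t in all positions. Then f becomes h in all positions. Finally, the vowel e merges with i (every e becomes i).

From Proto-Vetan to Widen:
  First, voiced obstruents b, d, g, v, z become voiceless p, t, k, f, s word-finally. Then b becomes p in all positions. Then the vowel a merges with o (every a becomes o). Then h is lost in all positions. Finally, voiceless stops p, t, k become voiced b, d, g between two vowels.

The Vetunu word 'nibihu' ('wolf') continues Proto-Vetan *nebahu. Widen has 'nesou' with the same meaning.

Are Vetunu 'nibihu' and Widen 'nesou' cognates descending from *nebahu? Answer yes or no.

Derive the expected Widen reflex of *nebahu:
Widen: start from *nebahu.
  rule 1: no change — nebahu
  rule 2 (unconditioned shift): nebahu → nepahu
  rule 3 (vowel merger): nepahu → nepohu
  rule 4 (h-loss): nepohu → nepou
  rule 5 (intervocalic voicing): nepou → nebou
  ⇒ Widen nebou
The regular Widen reflex would be 'nebou', but the attested form is 'nesou'. The correspondence is irregular, so they are not cognates (the Widen form has a different source).

no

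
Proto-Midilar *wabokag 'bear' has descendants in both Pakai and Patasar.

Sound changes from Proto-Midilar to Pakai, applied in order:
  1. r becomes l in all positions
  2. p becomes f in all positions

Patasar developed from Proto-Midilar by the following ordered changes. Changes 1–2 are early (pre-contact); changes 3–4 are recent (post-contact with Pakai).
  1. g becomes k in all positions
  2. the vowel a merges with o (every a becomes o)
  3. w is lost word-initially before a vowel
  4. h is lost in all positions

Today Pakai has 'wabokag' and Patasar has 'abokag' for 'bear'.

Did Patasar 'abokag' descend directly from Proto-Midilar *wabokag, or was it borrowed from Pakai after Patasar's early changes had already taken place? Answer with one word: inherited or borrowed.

If inherited, *wabokag would pass through all of Patasar's changes:
Patasar: start from *wabokag.
  rule 1 (unconditioned shift): wabokag → wabokak
  rule 2 (vowel merger): wabokak → wobokok
  rule 3 (glide loss): wobokok → obokok
  rule 4: no change — obokok
  ⇒ Patasar obokok
If borrowed from Pakai 'wabokag' after the early changes, it would undergo only the recent ones:
  rule 3 (glide loss): wabokag → abokag
  rule 4 (h-loss): no change (abokag)
  ⇒ as a loan: abokag
Patasar 'abokag' matches the loan outcome 'abokag', not the inherited 'obokok' — it skipped the early Patasar changes, so it was borrowed from Pakai.

borrowed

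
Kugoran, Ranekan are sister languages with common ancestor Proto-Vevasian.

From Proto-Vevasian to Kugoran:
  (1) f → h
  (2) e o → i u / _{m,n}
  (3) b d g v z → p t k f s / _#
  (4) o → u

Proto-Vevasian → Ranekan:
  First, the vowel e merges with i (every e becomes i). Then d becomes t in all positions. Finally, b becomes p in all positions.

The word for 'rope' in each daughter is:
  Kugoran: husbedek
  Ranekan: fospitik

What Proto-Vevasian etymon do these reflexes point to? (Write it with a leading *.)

*fosbedek

Position 7: Kugoran has e, Ranekan has i. Kugoran preserves e here (none of its changes turn any other segment into e), so the proto-segment is *e.
Position 5: Kugoran has e, Ranekan has i. Kugoran preserves e here (none of its changes turn any other segment into e), so the proto-segment is *e.
This points to *fosbedek. Verify forward in each daughter:
Kugoran: *fosbedek > hosbedek > husbedek  (by unconditioned shift, vowel merger)
Ranekan: *fosbedek > fosbidik > fosbitik > fospitik  (by vowel merger, unconditioned shift, unconditioned shift)
Only *fosbedek yields all of Kugoran husbedek, Ranekan fospitik.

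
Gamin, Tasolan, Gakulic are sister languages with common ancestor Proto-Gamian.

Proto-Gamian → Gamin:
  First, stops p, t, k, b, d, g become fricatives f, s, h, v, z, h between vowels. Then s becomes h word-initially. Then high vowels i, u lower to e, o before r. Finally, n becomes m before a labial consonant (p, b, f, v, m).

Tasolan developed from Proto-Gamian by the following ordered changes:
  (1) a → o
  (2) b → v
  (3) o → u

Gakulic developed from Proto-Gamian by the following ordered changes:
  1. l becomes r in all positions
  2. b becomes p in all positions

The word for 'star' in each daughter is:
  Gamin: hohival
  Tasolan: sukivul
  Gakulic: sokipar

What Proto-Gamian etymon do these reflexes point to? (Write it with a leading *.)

*sokibal

Position 5: Gamin has v, Tasolan has v, Gakulic has p. Taking the neighbouring segments as reconstructed: Gamin v could go back to *b or *v; Tasolan v could go back to *b or *v; Gakulic p could go back to *p or *b — the one source consistent with every daughter is *b.
Position 1: Gamin has h, Tasolan has s, Gakulic has s. Tasolan preserves s here (none of its changes turn any other segment into s), so the proto-segment is *s.
Position 7: Gamin has l, Tasolan has l, Gakulic has r. Gamin preserves l here (none of its changes turn any other segment into l), so the proto-segment is *l.
Continuing position by position gives *sokibal; check it forward:
Gamin: start from *sokibal.
  rule 1 (intervocalic lenition): sokibal → sohival
  rule 2 (debuccalisation): sohival → hohival
  rule 3: no change — hohival
  rule 4: no change — hohival
  ⇒ Gamin hohival
Tasolan: *sokibal > sokibol > sokivol > sukivul  (by vowel merger, unconditioned shift, vowel merger)
Gakulic: *sokibal > sokibar > sokipar  (by unconditioned shift, unconditioned shift)
*sokibal is the unique common source.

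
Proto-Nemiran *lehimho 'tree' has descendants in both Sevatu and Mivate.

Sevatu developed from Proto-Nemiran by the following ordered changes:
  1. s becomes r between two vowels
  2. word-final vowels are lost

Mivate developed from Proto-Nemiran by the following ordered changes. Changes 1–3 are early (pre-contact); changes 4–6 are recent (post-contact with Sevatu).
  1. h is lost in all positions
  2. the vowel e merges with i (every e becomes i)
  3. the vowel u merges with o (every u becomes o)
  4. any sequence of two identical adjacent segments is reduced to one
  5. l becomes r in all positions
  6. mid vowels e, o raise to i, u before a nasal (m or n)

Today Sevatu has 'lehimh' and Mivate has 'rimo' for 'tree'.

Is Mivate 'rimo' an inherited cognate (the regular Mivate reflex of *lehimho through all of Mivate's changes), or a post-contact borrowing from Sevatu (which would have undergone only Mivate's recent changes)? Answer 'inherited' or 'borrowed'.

If inherited, *lehimho would pass through all of Mivate's changes:
Mivate: *lehimho > leimo > liimo > limo > rimo  (by h-loss, vowel merger, degemination, unconditioned shift)
If borrowed from Sevatu 'lehimh' after the early changes, it would undergo only the recent ones:
  rule 4 (degemination): no change (lehimh)
  rule 5 (unconditioned shift): lehimh → rehimh
  rule 6 (pre-nasal raising): no change (rehimh)
  ⇒ as a loan: rehimh
Mivate 'rimo' matches the inherited outcome exactly, so it is an inherited cognate, not a loan.

inherited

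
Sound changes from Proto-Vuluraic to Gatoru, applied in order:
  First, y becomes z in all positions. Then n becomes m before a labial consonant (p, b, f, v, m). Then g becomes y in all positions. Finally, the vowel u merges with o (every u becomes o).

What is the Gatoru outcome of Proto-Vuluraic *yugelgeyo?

zoyelyezo

Gatoru: start from *yugelgeyo.
  rule 1 (unconditioned shift): yugelgeyo → zugelgezo
  rule 2: no change — zugelgezo
  rule 3 (unconditioned shift): zugelgezo → zuyelyezo
  rule 4 (vowel merger): zuyelyezo → zoyelyezo
  ⇒ Gatoru zoyelyezo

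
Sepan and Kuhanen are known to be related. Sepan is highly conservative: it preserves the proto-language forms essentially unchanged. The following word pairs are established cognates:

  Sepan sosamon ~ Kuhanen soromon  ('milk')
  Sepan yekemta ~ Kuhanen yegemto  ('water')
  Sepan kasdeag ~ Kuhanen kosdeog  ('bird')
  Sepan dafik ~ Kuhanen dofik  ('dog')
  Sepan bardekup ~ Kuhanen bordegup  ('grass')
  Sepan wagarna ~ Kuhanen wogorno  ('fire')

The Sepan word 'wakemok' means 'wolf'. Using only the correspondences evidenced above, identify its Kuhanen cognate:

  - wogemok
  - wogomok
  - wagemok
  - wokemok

kasdeag ~ kosdeog, wagarna ~ wogorno — Sepan a corresponds to Kuhanen o after a consonant, before a consonant other than r, m, n, p, b, f, v.
yekemta ~ yegemto — Sepan k corresponds to Kuhanen g between vowels (before a front vowel).
Applying these to Sepan 'wakemok':
  wakemok → wokemok   (a→o after a consonant, before a consonant other than r, m, n, p, b, f, v)
  wokemok → wogemok   (k→g between vowels (before a front vowel))
So the Kuhanen cognate is 'wogemok'.

wogemok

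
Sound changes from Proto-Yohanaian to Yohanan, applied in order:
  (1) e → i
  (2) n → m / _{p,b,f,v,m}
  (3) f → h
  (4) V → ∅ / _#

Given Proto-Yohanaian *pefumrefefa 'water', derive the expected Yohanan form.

Yohanan: start from *pefumrefefa.
  rule 1 (vowel merger): pefumrefefa → pifumrififa
  rule 2: no change — pifumrififa
  rule 3 (unconditioned shift): pifumrififa → pihumrihiha
  rule 4 (apocope): pihumrihiha → pihumrihih
  ⇒ Yohanan pihumrihih

pihumrihih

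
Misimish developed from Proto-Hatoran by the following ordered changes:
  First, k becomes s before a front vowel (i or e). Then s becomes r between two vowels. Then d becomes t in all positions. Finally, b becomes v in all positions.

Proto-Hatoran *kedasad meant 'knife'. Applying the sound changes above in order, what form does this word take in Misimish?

Misimish: start from *kedasad.
  rule 1 (palatalisation): kedasad → sedasad
  rule 2 (rhotacism): sedasad → sedarad
  rule 3 (unconditioned shift): sedarad → setarat
  rule 4: no change — setarat
  ⇒ Misimish setarat

setarat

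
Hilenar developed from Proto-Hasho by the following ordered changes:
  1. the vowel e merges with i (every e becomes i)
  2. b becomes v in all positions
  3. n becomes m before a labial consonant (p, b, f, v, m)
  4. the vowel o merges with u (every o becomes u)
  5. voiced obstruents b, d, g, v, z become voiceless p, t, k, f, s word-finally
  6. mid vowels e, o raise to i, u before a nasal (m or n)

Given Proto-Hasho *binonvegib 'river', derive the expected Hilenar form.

vinumvigif

Hilenar: start from *binonvegib.
  rule 1 (vowel merger): binonvegib → binonvigib
  rule 2 (unconditioned shift): binonvigib → vinonvigiv
  rule 3 (nasal place assimilation): vinonvigiv → vinomvigiv
  rule 4 (vowel merger): vinomvigiv → vinumvigiv
  rule 5 (final devoicing): vinumvigiv → vinumvigif
  rule 6: no change — vinumvigif
  ⇒ Hilenar vinumvigif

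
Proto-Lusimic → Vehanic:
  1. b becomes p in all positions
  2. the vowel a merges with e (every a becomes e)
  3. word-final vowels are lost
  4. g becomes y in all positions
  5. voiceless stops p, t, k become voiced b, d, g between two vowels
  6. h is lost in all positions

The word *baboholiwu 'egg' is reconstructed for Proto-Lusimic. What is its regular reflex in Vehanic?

Vehanic: *baboholiwu
  baboholiwu → papoholiwu   [unconditioned shift]
  papoholiwu → pepoholiwu   [vowel merger]
  pepoholiwu → pepoholiw   [apocope]
  pepoholiw (rule 4 does not apply)
  pepoholiw → peboholiw   [intervocalic voicing]
  peboholiw → pebooliw   [h-loss]
  giving Vehanic pebooliw.

pebooliw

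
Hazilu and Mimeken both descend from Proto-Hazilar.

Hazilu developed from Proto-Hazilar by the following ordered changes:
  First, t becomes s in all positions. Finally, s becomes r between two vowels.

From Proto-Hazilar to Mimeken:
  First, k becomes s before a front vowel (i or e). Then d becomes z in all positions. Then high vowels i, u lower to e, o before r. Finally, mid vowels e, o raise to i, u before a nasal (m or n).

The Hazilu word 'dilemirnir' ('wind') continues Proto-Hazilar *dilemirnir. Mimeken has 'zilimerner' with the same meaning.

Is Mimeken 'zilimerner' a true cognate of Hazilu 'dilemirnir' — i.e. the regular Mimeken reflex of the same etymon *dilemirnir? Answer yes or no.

yes

Derive the expected Mimeken reflex of *dilemirnir:
Mimeken: *dilemirnir
  dilemirnir (rule 1 does not apply)
  dilemirnir → zilemirnir   [unconditioned shift]
  zilemirnir → zilemerner   [pre-rhotic lowering]
  zilemerner → zilimerner   [pre-nasal raising]
  giving Mimeken zilimerner.
Mimeken 'zilimerner' matches the regular reflex exactly, so the pair is cognate.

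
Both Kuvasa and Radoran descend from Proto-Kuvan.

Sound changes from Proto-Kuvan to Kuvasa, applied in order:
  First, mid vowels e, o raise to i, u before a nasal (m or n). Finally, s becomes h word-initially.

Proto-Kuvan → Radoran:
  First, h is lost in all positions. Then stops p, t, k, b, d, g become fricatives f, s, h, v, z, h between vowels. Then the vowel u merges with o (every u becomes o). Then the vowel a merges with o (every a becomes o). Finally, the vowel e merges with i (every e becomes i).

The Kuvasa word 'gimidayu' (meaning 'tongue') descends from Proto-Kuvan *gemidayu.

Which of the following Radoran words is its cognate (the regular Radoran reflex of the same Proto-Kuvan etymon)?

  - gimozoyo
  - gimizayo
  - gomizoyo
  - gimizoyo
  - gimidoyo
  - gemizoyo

gimizoyo

Radoran: *gemidayu
  gemidayu (rule 1 does not apply)
  gemidayu → gemizayu   [intervocalic lenition]
  gemizayu → gemizayo   [vowel merger]
  gemizayo → gemizoyo   [vowel merger]
  gemizoyo → gimizoyo   [vowel merger]
  giving Radoran gimizoyo.
Only 'gimizoyo' matches the regular Radoran development of *gemidayu.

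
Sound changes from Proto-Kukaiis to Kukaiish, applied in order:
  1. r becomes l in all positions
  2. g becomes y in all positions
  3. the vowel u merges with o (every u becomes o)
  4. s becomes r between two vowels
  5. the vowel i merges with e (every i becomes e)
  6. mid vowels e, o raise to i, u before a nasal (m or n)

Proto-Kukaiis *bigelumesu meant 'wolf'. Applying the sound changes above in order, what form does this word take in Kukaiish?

Kukaiish: start from *bigelumesu.
  rule 1: no change — bigelumesu
  rule 2 (unconditioned shift): bigelumesu → biyelumesu
  rule 3 (vowel merger): biyelumesu → biyelomeso
  rule 4 (rhotacism): biyelomeso → biyelomero
  rule 5 (vowel merger): biyelomero → beyelomero
  rule 6 (pre-nasal raising): beyelomero → beyelumero
  ⇒ Kukaiish beyelumero

beyelumero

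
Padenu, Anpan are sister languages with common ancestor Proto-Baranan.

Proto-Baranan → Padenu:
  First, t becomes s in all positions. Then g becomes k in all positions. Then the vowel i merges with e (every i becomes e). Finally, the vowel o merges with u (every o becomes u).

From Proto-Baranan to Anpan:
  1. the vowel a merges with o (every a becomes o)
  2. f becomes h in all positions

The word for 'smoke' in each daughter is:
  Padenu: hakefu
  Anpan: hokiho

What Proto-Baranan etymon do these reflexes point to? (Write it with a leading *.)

*hakifo

Position 4: Padenu has e, Anpan has i. Anpan preserves i here (none of its changes turn any other segment into i), so the proto-segment is *i.
Position 5: Padenu has f, Anpan has h. Padenu preserves f here (none of its changes turn any other segment into f), so the proto-segment is *f.
Continuing position by position gives *hakifo; check it forward:
Padenu: *hakifo
  hakifo (rule 1 does not apply)
  hakifo (rule 2 does not apply)
  hakifo → hakefo   [vowel merger]
  hakefo → hakefu   [vowel merger]
  giving Padenu hakefu.
Anpan: *hakifo
  hakifo → hokifo   [vowel merger]
  hokifo → hokiho   [unconditioned shift]
  giving Anpan hokiho.
No other proto-form is consistent with every reflex, so the reconstruction is *hakifo.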